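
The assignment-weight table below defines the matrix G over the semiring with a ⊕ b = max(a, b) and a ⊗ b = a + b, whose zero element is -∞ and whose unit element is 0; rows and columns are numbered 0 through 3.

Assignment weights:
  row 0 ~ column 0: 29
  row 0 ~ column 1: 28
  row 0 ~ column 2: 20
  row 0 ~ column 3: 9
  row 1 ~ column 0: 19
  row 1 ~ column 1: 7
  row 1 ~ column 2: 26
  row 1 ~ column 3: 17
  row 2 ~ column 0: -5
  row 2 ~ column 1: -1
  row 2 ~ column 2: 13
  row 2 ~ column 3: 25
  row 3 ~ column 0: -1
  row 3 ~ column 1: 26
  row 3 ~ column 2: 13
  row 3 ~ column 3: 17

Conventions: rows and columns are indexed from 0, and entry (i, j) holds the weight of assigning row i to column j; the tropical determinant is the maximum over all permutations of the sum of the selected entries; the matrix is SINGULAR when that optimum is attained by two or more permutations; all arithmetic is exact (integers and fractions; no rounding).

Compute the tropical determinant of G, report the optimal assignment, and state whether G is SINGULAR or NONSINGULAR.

σ = (0, 1, 2, 3): 29 + 7 + 13 + 17 = 66
σ = (0, 1, 3, 2): 29 + 7 + 25 + 13 = 74
σ = (0, 2, 1, 3): 29 + 26 + (-1) + 17 = 71
σ = (0, 2, 3, 1): 29 + 26 + 25 + 26 = 106
σ = (0, 3, 1, 2): 29 + 17 + (-1) + 13 = 58
σ = (0, 3, 2, 1): 29 + 17 + 13 + 26 = 85
σ = (1, 0, 2, 3): 28 + 19 + 13 + 17 = 77
σ = (1, 0, 3, 2): 28 + 19 + 25 + 13 = 85
σ = (1, 2, 0, 3): 28 + 26 + (-5) + 17 = 66
σ = (1, 2, 3, 0): 28 + 26 + 25 + (-1) = 78
σ = (1, 3, 0, 2): 28 + 17 + (-5) + 13 = 53
σ = (1, 3, 2, 0): 28 + 17 + 13 + (-1) = 57
σ = (2, 0, 1, 3): 20 + 19 + (-1) + 17 = 55
σ = (2, 0, 3, 1): 20 + 19 + 25 + 26 = 90
σ = (2, 1, 0, 3): 20 + 7 + (-5) + 17 = 39
σ = (2, 1, 3, 0): 20 + 7 + 25 + (-1) = 51
σ = (2, 3, 0, 1): 20 + 17 + (-5) + 26 = 58
σ = (2, 3, 1, 0): 20 + 17 + (-1) + (-1) = 35
σ = (3, 0, 1, 2): 9 + 19 + (-1) + 13 = 40
σ = (3, 0, 2, 1): 9 + 19 + 13 + 26 = 67
σ = (3, 1, 0, 2): 9 + 7 + (-5) + 13 = 24
σ = (3, 1, 2, 0): 9 + 7 + 13 + (-1) = 28
σ = (3, 2, 0, 1): 9 + 26 + (-5) + 26 = 56
σ = (3, 2, 1, 0): 9 + 26 + (-1) + (-1) = 33
Optimal value attained by: σ = (0, 2, 3, 1).
Answer: det⊕(G) = 106; verdict: NONSINGULAR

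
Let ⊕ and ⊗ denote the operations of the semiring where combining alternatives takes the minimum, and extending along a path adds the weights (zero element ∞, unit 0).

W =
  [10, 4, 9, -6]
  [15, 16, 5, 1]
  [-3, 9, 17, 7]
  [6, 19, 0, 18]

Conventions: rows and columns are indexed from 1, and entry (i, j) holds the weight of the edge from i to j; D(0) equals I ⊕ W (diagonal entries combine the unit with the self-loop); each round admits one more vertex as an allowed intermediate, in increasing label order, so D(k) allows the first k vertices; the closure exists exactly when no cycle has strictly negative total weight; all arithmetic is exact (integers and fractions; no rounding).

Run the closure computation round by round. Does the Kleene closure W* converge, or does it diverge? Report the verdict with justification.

D(0):
  [0, 4, 9, -6]
  [15, 0, 5, 1]
  [-3, 9, 0, 7]
  [6, 19, 0, 0]
D(1):
  [0, 4, 9, -6]
  [15, 0, 5, 1]
  [-3, 1, 0, -9]
  [6, 10, 0, 0]
D(2):
  [0, 4, 9, -6]
  [15, 0, 5, 1]
  [-3, 1, 0, -9]
  [6, 10, 0, 0]
Detection: at round 3, diagonal entry (4, 4) turns strictly negative.
Key observation: the cycle 4->3->1->4 has total weight 0 + (-3) + (-6), which is strictly negative.
Answer: DIVERGES — negative cycle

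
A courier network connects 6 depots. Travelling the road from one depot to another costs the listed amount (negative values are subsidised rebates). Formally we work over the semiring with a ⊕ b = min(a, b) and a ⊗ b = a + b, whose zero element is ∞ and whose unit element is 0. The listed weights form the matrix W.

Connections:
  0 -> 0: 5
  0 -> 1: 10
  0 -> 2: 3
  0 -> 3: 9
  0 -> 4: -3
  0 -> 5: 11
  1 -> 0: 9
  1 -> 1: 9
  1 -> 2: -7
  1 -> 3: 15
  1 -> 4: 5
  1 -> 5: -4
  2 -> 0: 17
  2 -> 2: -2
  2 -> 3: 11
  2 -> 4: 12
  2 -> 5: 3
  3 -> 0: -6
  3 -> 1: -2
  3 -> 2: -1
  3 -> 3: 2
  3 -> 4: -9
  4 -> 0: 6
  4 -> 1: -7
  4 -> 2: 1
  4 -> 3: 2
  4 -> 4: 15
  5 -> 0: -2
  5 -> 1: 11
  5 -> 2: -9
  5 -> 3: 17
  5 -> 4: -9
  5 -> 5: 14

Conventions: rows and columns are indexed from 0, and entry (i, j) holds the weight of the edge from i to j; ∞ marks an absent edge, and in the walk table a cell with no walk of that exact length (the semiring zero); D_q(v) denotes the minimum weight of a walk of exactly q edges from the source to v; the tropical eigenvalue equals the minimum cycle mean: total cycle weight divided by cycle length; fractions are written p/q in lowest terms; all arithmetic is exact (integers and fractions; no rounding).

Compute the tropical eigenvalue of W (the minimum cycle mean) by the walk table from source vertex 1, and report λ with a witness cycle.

q=0: [∞, 0, ∞, ∞, ∞, ∞]
q=1: [9, 9, -7, 15, 5, -4]
q=2: [-6, -2, -13, 4, -13, -4]
q=3: [-7, -20, -15, -11, -13, -10]
q=4: [-17, -20, -27, -11, -20, -24]
q=5: [-26, -27, -33, -18, -33, -24]
q=6: [-27, -40, -35, -31, -33, -31]
Optimal cycle mean attained by: cycle 1->5->4->1, total (-4) + (-9) + (-7), length 3.
Answer: λ = -20/3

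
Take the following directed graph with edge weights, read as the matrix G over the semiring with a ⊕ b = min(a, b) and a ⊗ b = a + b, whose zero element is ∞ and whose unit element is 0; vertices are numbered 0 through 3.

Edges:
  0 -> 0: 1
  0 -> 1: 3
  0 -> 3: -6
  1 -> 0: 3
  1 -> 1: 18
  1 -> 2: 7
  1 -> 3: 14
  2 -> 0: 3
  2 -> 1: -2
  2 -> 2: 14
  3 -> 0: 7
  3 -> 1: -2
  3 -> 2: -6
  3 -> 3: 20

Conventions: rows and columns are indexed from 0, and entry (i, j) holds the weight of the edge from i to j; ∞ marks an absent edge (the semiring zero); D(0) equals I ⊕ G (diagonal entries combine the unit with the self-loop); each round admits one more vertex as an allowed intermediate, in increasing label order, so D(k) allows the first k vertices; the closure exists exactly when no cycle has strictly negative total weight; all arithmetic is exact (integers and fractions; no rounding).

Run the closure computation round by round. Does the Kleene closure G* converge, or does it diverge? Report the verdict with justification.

D(0):
  [0, 3, ∞, -6]
  [3, 0, 7, 14]
  [3, -2, 0, ∞]
  [7, -2, -6, 0]
D(1):
  [0, 3, ∞, -6]
  [3, 0, 7, -3]
  [3, -2, 0, -3]
  [7, -2, -6, 0]
Detection: at round 2, diagonal entry (3, 3) turns strictly negative.
Key observation: the cycle 3->1->0->3 has total weight (-2) + 3 + (-6), which is strictly negative.
Answer: DIVERGES — negative cycle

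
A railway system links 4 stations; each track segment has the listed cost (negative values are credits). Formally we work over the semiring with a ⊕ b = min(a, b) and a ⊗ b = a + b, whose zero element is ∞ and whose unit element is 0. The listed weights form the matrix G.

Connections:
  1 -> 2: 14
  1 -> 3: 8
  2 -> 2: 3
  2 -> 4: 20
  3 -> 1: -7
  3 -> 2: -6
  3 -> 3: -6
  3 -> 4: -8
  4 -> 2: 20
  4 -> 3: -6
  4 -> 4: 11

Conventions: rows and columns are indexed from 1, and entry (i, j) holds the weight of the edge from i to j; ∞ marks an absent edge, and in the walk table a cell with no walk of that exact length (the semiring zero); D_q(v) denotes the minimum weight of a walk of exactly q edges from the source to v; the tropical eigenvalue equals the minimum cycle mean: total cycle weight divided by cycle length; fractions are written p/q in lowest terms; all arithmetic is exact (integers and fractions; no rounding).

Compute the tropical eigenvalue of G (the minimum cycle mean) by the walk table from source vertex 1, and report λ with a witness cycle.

q=0: [0, ∞, ∞, ∞]
q=1: [∞, 14, 8, ∞]
q=2: [1, 2, 2, 0]
q=3: [-5, -4, -6, -6]
q=4: [-13, -12, -12, -14]
Optimal cycle mean attained by: cycle 3->4->3, total (-8) + (-6), length 2.
Answer: λ = -7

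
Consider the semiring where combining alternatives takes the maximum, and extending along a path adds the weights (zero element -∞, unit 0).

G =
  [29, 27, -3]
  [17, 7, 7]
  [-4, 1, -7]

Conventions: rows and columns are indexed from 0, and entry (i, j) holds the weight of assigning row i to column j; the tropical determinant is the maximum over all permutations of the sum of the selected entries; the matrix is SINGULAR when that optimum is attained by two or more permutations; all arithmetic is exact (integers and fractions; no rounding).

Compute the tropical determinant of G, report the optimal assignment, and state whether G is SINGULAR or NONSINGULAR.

σ = (0, 1, 2): 29 + 7 + (-7) = 29
σ = (0, 2, 1): 29 + 7 + 1 = 37
σ = (1, 0, 2): 27 + 17 + (-7) = 37
σ = (1, 2, 0): 27 + 7 + (-4) = 30
σ = (2, 0, 1): (-3) + 17 + 1 = 15
σ = (2, 1, 0): (-3) + 7 + (-4) = 0
Optimal value attained by: σ = (0, 2, 1).
Answer: det⊕(G) = 37; verdict: SINGULAR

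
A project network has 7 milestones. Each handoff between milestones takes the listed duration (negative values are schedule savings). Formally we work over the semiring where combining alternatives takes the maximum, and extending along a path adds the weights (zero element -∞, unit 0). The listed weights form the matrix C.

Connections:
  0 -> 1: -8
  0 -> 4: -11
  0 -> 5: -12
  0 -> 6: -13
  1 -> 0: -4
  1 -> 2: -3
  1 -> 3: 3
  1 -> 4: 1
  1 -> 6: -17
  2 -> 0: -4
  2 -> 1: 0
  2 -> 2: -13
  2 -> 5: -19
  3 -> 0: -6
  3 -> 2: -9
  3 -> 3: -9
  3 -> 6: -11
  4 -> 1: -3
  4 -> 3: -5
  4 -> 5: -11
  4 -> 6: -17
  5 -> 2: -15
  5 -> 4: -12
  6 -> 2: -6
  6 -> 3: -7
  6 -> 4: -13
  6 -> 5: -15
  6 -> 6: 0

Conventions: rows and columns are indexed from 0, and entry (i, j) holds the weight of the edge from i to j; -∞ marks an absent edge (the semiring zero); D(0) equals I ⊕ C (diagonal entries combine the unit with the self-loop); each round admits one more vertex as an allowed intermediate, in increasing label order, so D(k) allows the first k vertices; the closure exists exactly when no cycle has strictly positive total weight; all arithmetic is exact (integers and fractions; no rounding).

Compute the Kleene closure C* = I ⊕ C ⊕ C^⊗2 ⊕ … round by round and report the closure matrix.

D(0):
  [0, -8, -∞, -∞, -11, -12, -13]
  [-4, 0, -3, 3, 1, -∞, -17]
  [-4, 0, 0, -∞, -∞, -19, -∞]
  [-6, -∞, -9, 0, -∞, -∞, -11]
  [-∞, -3, -∞, -5, 0, -11, -17]
  [-∞, -∞, -15, -∞, -12, 0, -∞]
  [-∞, -∞, -6, -7, -13, -15, 0]
D(1):
  [0, -8, -∞, -∞, -11, -12, -13]
  [-4, 0, -3, 3, 1, -16, -17]
  [-4, 0, 0, -∞, -15, -16, -17]
  [-6, -14, -9, 0, -17, -18, -11]
  [-∞, -3, -∞, -5, 0, -11, -17]
  [-∞, -∞, -15, -∞, -12, 0, -∞]
  [-∞, -∞, -6, -7, -13, -15, 0]
D(2):
  [0, -8, -11, -5, -7, -12, -13]
  [-4, 0, -3, 3, 1, -16, -17]
  [-4, 0, 0, 3, 1, -16, -17]
  [-6, -14, -9, 0, -13, -18, -11]
  [-7, -3, -6, 0, 0, -11, -17]
  [-∞, -∞, -15, -∞, -12, 0, -∞]
  [-∞, -∞, -6, -7, -13, -15, 0]
D(3):
  [0, -8, -11, -5, -7, -12, -13]
  [-4, 0, -3, 3, 1, -16, -17]
  [-4, 0, 0, 3, 1, -16, -17]
  [-6, -9, -9, 0, -8, -18, -11]
  [-7, -3, -6, 0, 0, -11, -17]
  [-19, -15, -15, -12, -12, 0, -32]
  [-10, -6, -6, -3, -5, -15, 0]
D(4):
  [0, -8, -11, -5, -7, -12, -13]
  [-3, 0, -3, 3, 1, -15, -8]
  [-3, 0, 0, 3, 1, -15, -8]
  [-6, -9, -9, 0, -8, -18, -11]
  [-6, -3, -6, 0, 0, -11, -11]
  [-18, -15, -15, -12, -12, 0, -23]
  [-9, -6, -6, -3, -5, -15, 0]
D(5):
  [0, -8, -11, -5, -7, -12, -13]
  [-3, 0, -3, 3, 1, -10, -8]
  [-3, 0, 0, 3, 1, -10, -8]
  [-6, -9, -9, 0, -8, -18, -11]
  [-6, -3, -6, 0, 0, -11, -11]
  [-18, -15, -15, -12, -12, 0, -23]
  [-9, -6, -6, -3, -5, -15, 0]
D(6):
  [0, -8, -11, -5, -7, -12, -13]
  [-3, 0, -3, 3, 1, -10, -8]
  [-3, 0, 0, 3, 1, -10, -8]
  [-6, -9, -9, 0, -8, -18, -11]
  [-6, -3, -6, 0, 0, -11, -11]
  [-18, -15, -15, -12, -12, 0, -23]
  [-9, -6, -6, -3, -5, -15, 0]
D(7):
  [0, -8, -11, -5, -7, -12, -13]
  [-3, 0, -3, 3, 1, -10, -8]
  [-3, 0, 0, 3, 1, -10, -8]
  [-6, -9, -9, 0, -8, -18, -11]
  [-6, -3, -6, 0, 0, -11, -11]
  [-18, -15, -15, -12, -12, 0, -23]
  [-9, -6, -6, -3, -5, -15, 0]
Answer: C* = [[0, -8, -11, -5, -7, -12, -13], [-3, 0, -3, 3, 1, -10, -8], [-3, 0, 0, 3, 1, -10, -8], [-6, -9, -9, 0, -8, -18, -11], [-6, -3, -6, 0, 0, -11, -11], [-18, -15, -15, -12, -12, 0, -23], [-9, -6, -6, -3, -5, -15, 0]]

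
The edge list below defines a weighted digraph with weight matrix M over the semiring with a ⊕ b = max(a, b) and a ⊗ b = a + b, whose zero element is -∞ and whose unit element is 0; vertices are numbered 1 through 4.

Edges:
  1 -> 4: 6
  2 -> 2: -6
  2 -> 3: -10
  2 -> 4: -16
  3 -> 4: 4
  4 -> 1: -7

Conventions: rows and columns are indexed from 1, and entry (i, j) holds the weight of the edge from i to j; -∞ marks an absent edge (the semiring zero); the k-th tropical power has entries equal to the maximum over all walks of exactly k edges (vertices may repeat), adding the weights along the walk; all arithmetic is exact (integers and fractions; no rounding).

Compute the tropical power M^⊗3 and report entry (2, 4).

M^⊗2:
  [-1, -∞, -∞, -∞]
  [-23, -12, -16, -6]
  [-3, -∞, -∞, -∞]
  [-∞, -∞, -∞, -1]
M^⊗3:
  [-∞, -∞, -∞, 5]
  [-13, -18, -22, -12]
  [-∞, -∞, -∞, 3]
  [-8, -∞, -∞, -∞]
Key observation: the optimum is the walk 2->2->3->4, with weight (-6) + (-10) + 4 = -12.
Optimal value attained by: walk 2->2->3->4.
Answer: (M^⊗3)[2][4] = -12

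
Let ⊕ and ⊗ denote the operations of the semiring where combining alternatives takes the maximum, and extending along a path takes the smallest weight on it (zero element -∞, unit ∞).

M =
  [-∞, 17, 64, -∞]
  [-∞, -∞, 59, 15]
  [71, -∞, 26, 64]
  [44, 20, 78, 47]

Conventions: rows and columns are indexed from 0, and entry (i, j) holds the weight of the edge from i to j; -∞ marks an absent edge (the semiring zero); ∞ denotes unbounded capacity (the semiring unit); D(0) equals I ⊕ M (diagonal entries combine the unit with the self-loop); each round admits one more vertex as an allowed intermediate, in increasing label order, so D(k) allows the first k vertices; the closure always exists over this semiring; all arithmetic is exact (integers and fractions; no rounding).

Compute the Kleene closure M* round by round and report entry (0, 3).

D(0):
  [∞, 17, 64, -∞]
  [-∞, ∞, 59, 15]
  [71, -∞, ∞, 64]
  [44, 20, 78, ∞]
D(1):
  [∞, 17, 64, -∞]
  [-∞, ∞, 59, 15]
  [71, 17, ∞, 64]
  [44, 20, 78, ∞]
D(2):
  [∞, 17, 64, 15]
  [-∞, ∞, 59, 15]
  [71, 17, ∞, 64]
  [44, 20, 78, ∞]
D(3):
  [∞, 17, 64, 64]
  [59, ∞, 59, 59]
  [71, 17, ∞, 64]
  [71, 20, 78, ∞]
D(4):
  [∞, 20, 64, 64]
  [59, ∞, 59, 59]
  [71, 20, ∞, 64]
  [71, 20, 78, ∞]
Answer: M*[0][3] = 64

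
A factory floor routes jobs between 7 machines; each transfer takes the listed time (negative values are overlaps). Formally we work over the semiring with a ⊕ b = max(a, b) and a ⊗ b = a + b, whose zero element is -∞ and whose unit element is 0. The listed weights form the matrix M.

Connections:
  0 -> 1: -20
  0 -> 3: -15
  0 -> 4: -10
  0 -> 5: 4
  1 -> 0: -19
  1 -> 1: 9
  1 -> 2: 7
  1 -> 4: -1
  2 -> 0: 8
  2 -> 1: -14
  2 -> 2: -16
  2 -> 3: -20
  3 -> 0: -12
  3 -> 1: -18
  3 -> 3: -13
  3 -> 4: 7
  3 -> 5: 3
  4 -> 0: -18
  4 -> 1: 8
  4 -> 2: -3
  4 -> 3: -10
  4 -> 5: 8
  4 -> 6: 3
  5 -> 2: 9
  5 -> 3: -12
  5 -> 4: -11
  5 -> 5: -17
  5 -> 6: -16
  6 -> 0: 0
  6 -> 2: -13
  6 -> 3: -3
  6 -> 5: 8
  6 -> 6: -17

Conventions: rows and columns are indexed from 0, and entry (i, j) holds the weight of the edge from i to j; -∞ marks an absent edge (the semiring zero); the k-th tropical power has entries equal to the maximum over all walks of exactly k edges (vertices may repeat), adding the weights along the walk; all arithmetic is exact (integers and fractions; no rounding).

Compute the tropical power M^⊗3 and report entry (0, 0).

M^⊗2:
  [-27, -2, 13, -8, -7, -2, -7]
  [15, 18, 16, -11, 8, 7, 2]
  [-8, -5, -7, -7, -2, 12, -∞]
  [-11, 15, 12, -3, -6, 15, 10]
  [5, 17, 17, 0, 7, 11, -8]
  [17, -3, -7, -11, -5, -3, -8]
  [-5, -20, 17, -4, 4, 4, -8]
M^⊗3:
  [21, 7, 7, -7, -1, 1, -4]
  [24, 27, 25, 0, 17, 19, 11]
  [1, 6, 21, 0, 1, 6, 1]
  [20, 24, 24, 7, 14, 18, -1]
  [25, 26, 24, -1, 16, 15, 10]
  [1, 6, 6, 2, 7, 21, -2]
  [25, 12, 13, -3, 3, 12, 7]
Key observation: the optimum is the walk 0->5->2->0, with weight 4 + 9 + 8 = 21.
Optimal value attained by: walk 0->5->2->0.
Answer: (M^⊗3)[0][0] = 21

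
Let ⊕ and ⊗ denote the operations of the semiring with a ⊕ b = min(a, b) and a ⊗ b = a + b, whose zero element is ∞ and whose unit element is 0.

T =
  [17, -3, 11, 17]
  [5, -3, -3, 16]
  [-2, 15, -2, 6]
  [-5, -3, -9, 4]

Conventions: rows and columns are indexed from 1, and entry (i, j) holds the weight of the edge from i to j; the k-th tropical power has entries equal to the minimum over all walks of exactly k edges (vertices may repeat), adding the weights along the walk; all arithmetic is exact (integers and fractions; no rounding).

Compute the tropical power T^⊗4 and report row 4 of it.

T^⊗2:
  [2, -6, -6, 13]
  [-5, -6, -6, 3]
  [-4, -5, -4, 4]
  [-11, -8, -11, -3]
T^⊗3:
  [-8, -9, -9, 0]
  [-8, -9, -9, 0]
  [-6, -8, -8, 2]
  [-13, -14, -13, -5]
T^⊗4:
  [-11, -12, -12, -3]
  [-11, -12, -12, -3]
  [-10, -11, -11, -2]
  [-15, -17, -17, -7]
Answer: row 4 of T^⊗4 = [-15, -17, -17, -7]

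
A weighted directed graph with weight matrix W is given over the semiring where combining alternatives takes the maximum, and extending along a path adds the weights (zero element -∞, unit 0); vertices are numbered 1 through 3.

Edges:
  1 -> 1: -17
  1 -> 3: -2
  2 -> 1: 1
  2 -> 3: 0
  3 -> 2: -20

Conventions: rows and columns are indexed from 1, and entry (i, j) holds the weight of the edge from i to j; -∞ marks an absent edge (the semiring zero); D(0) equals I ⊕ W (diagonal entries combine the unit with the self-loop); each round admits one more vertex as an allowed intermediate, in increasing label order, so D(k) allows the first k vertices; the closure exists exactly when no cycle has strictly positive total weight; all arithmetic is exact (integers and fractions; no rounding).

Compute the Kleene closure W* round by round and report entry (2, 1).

D(0):
  [0, -∞, -2]
  [1, 0, 0]
  [-∞, -20, 0]
D(1):
  [0, -∞, -2]
  [1, 0, 0]
  [-∞, -20, 0]
D(2):
  [0, -∞, -2]
  [1, 0, 0]
  [-19, -20, 0]
D(3):
  [0, -22, -2]
  [1, 0, 0]
  [-19, -20, 0]
Answer: W*[2][1] = 1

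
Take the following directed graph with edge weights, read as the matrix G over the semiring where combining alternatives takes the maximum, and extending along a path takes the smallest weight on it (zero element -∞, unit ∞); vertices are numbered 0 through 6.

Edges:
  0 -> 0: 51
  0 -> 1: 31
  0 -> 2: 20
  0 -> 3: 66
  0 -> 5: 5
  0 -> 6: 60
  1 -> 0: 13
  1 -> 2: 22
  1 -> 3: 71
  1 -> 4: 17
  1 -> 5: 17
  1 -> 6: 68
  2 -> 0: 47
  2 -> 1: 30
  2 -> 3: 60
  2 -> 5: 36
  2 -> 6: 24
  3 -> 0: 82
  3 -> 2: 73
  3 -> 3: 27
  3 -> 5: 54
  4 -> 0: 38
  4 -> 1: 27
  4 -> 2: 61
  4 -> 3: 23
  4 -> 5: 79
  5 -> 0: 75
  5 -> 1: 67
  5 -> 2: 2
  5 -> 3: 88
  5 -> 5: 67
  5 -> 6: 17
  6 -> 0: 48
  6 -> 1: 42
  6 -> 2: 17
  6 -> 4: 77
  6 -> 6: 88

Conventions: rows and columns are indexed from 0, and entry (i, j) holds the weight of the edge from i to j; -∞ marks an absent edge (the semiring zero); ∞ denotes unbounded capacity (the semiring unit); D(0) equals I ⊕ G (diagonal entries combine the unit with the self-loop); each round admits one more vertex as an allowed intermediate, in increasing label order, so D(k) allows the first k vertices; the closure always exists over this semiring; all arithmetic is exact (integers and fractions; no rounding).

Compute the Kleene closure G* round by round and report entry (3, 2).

D(0):
  [∞, 31, 20, 66, -∞, 5, 60]
  [13, ∞, 22, 71, 17, 17, 68]
  [47, 30, ∞, 60, -∞, 36, 24]
  [82, -∞, 73, ∞, -∞, 54, -∞]
  [38, 27, 61, 23, ∞, 79, -∞]
  [75, 67, 2, 88, -∞, ∞, 17]
  [48, 42, 17, -∞, 77, -∞, ∞]
D(1):
  [∞, 31, 20, 66, -∞, 5, 60]
  [13, ∞, 22, 71, 17, 17, 68]
  [47, 31, ∞, 60, -∞, 36, 47]
  [82, 31, 73, ∞, -∞, 54, 60]
  [38, 31, 61, 38, ∞, 79, 38]
  [75, 67, 20, 88, -∞, ∞, 60]
  [48, 42, 20, 48, 77, 5, ∞]
D(2):
  [∞, 31, 22, 66, 17, 17, 60]
  [13, ∞, 22, 71, 17, 17, 68]
  [47, 31, ∞, 60, 17, 36, 47]
  [82, 31, 73, ∞, 17, 54, 60]
  [38, 31, 61, 38, ∞, 79, 38]
  [75, 67, 22, 88, 17, ∞, 67]
  [48, 42, 22, 48, 77, 17, ∞]
D(3):
  [∞, 31, 22, 66, 17, 22, 60]
  [22, ∞, 22, 71, 17, 22, 68]
  [47, 31, ∞, 60, 17, 36, 47]
  [82, 31, 73, ∞, 17, 54, 60]
  [47, 31, 61, 60, ∞, 79, 47]
  [75, 67, 22, 88, 17, ∞, 67]
  [48, 42, 22, 48, 77, 22, ∞]
D(4):
  [∞, 31, 66, 66, 17, 54, 60]
  [71, ∞, 71, 71, 17, 54, 68]
  [60, 31, ∞, 60, 17, 54, 60]
  [82, 31, 73, ∞, 17, 54, 60]
  [60, 31, 61, 60, ∞, 79, 60]
  [82, 67, 73, 88, 17, ∞, 67]
  [48, 42, 48, 48, 77, 48, ∞]
D(5):
  [∞, 31, 66, 66, 17, 54, 60]
  [71, ∞, 71, 71, 17, 54, 68]
  [60, 31, ∞, 60, 17, 54, 60]
  [82, 31, 73, ∞, 17, 54, 60]
  [60, 31, 61, 60, ∞, 79, 60]
  [82, 67, 73, 88, 17, ∞, 67]
  [60, 42, 61, 60, 77, 77, ∞]
D(6):
  [∞, 54, 66, 66, 17, 54, 60]
  [71, ∞, 71, 71, 17, 54, 68]
  [60, 54, ∞, 60, 17, 54, 60]
  [82, 54, 73, ∞, 17, 54, 60]
  [79, 67, 73, 79, ∞, 79, 67]
  [82, 67, 73, 88, 17, ∞, 67]
  [77, 67, 73, 77, 77, 77, ∞]
D(7):
  [∞, 60, 66, 66, 60, 60, 60]
  [71, ∞, 71, 71, 68, 68, 68]
  [60, 60, ∞, 60, 60, 60, 60]
  [82, 60, 73, ∞, 60, 60, 60]
  [79, 67, 73, 79, ∞, 79, 67]
  [82, 67, 73, 88, 67, ∞, 67]
  [77, 67, 73, 77, 77, 77, ∞]
Answer: G*[3][2] = 73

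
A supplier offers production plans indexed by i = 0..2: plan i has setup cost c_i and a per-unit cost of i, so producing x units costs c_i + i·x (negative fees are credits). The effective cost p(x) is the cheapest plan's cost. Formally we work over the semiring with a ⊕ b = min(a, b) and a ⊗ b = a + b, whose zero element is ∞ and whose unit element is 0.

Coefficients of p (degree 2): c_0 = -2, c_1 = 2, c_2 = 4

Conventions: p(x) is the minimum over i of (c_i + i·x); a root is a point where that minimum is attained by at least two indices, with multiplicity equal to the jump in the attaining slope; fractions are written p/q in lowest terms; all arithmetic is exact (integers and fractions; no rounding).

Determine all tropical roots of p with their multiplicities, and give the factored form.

hull edge (i=0, c=-2) to (i=2, c=4): slope 3, span 2
Factored form: p(x) = 4 ⊗ (x ⊕ (-3)) ⊗ (x ⊕ (-3))
Answer: roots = -3 (mult 2)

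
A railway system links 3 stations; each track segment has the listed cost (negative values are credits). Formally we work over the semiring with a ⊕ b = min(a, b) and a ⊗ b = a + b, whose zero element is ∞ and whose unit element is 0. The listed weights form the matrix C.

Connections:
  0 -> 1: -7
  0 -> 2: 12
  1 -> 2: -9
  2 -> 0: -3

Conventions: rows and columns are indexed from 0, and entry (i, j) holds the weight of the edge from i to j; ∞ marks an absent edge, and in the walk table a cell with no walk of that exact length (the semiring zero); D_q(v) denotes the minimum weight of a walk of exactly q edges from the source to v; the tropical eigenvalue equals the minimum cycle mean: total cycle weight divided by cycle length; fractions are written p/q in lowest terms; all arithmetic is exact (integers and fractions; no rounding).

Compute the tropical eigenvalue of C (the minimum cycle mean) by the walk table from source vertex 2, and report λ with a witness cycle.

q=0: [∞, ∞, 0]
q=1: [-3, ∞, ∞]
q=2: [∞, -10, 9]
q=3: [6, ∞, -19]
Optimal cycle mean attained by: cycle 0->1->2->0, total (-7) + (-9) + (-3), length 3.
Answer: λ = -19/3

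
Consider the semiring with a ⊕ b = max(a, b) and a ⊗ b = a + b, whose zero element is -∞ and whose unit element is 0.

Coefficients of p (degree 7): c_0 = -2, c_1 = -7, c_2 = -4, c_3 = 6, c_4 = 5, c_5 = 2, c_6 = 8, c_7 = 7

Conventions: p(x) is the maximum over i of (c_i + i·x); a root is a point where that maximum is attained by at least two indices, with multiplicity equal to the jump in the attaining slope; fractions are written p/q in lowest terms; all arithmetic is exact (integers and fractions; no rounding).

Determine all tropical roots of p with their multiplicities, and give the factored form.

hull edge (i=0, c=-2) to (i=3, c=6): slope 8/3, span 3
hull edge (i=3, c=6) to (i=6, c=8): slope 2/3, span 3
hull edge (i=6, c=8) to (i=7, c=7): slope -1, span 1
Factored form: p(x) = 7 ⊗ (x ⊕ (-8/3)) ⊗ (x ⊕ (-8/3)) ⊗ (x ⊕ (-8/3)) ⊗ (x ⊕ (-2/3)) ⊗ (x ⊕ (-2/3)) ⊗ (x ⊕ (-2/3)) ⊗ (x ⊕ 1)
Answer: roots = -8/3 (mult 3), -2/3 (mult 3), 1 (mult 1)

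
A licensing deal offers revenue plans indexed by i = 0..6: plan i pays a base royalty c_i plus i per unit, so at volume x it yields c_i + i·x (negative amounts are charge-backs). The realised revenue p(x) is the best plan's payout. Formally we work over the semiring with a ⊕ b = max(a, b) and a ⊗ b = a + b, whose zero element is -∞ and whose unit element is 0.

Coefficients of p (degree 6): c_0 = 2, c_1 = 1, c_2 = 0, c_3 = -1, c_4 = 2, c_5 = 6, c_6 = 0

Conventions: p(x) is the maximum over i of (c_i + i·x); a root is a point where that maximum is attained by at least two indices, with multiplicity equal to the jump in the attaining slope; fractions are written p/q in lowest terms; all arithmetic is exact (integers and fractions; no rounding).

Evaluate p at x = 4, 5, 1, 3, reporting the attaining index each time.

p(4) = max(2+0·4=2, 1+1·4=5, 0+2·4=8, -1+3·4=11, 2+4·4=18, 6+5·4=26, 0+6·4=24) = 26 (attained by i=5)
p(5) = max(2+0·5=2, 1+1·5=6, 0+2·5=10, -1+3·5=14, 2+4·5=22, 6+5·5=31, 0+6·5=30) = 31 (attained by i=5)
p(1) = max(2+0·1=2, 1+1·1=2, 0+2·1=2, -1+3·1=2, 2+4·1=6, 6+5·1=11, 0+6·1=6) = 11 (attained by i=5)
p(3) = max(2+0·3=2, 1+1·3=4, 0+2·3=6, -1+3·3=8, 2+4·3=14, 6+5·3=21, 0+6·3=18) = 21 (attained by i=5)
Answer: p(4) = 26; p(5) = 31; p(1) = 11; p(3) = 21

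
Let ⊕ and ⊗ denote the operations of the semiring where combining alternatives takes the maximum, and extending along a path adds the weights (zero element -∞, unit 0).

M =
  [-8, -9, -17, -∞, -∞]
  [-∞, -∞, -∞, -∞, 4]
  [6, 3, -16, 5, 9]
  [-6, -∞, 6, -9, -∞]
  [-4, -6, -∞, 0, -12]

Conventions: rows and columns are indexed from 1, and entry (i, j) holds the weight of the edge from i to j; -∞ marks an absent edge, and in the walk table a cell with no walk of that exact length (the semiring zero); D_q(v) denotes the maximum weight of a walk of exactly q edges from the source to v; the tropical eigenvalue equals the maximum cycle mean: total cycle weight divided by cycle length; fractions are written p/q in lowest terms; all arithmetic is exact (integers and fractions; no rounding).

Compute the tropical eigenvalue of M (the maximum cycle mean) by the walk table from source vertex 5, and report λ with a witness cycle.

q=0: [-∞, -∞, -∞, -∞, 0]
q=1: [-4, -6, -∞, 0, -12]
q=2: [-6, -13, 6, -9, -2]
q=3: [12, 9, -3, 11, 15]
q=4: [11, 9, 17, 15, 13]
q=5: [23, 20, 21, 22, 26]
Optimal cycle mean attained by: cycle 3->4->3, total 5 + 6, length 2.
Answer: λ = 11/2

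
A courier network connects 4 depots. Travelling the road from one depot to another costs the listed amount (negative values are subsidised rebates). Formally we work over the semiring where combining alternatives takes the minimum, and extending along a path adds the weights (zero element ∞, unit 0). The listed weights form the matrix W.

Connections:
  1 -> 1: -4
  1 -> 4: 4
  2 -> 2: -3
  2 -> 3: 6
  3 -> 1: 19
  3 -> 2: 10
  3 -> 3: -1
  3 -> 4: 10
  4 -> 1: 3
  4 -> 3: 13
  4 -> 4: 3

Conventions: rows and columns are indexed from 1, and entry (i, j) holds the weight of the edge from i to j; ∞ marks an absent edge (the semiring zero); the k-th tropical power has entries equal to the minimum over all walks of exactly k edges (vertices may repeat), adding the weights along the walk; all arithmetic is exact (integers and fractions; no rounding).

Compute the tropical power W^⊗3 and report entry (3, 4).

W^⊗2:
  [-8, ∞, 17, 0]
  [25, -6, 3, 16]
  [13, 7, -2, 9]
  [-1, 23, 12, 6]
W^⊗3:
  [-12, 27, 13, -4]
  [19, -9, 0, 13]
  [9, 4, -3, 8]
  [-5, 20, 11, 3]
Key observation: the optimum is the walk 3->3->3->4, with weight (-1) + (-1) + 10 = 8.
Optimal value attained by: walk 3->3->3->4.
Answer: (W^⊗3)[3][4] = 8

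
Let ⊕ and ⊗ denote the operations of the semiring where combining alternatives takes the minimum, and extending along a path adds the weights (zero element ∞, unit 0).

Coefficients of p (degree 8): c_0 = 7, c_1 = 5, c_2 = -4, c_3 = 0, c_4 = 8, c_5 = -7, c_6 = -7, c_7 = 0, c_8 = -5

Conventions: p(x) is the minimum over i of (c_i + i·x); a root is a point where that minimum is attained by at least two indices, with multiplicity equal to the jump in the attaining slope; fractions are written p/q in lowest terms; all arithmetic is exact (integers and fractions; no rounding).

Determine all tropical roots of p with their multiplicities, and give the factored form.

hull edge (i=0, c=7) to (i=2, c=-4): slope -11/2, span 2
hull edge (i=2, c=-4) to (i=5, c=-7): slope -1, span 3
hull edge (i=5, c=-7) to (i=6, c=-7): slope 0, span 1
hull edge (i=6, c=-7) to (i=8, c=-5): slope 1, span 2
Factored form: p(x) = -5 ⊗ (x ⊕ (-1)) ⊗ (x ⊕ (-1)) ⊗ (x ⊕ 0) ⊗ (x ⊕ 1) ⊗ (x ⊕ 1) ⊗ (x ⊕ 1) ⊗ (x ⊕ 11/2) ⊗ (x ⊕ 11/2)
Answer: roots = -1 (mult 2), 0 (mult 1), 1 (mult 3), 11/2 (mult 2)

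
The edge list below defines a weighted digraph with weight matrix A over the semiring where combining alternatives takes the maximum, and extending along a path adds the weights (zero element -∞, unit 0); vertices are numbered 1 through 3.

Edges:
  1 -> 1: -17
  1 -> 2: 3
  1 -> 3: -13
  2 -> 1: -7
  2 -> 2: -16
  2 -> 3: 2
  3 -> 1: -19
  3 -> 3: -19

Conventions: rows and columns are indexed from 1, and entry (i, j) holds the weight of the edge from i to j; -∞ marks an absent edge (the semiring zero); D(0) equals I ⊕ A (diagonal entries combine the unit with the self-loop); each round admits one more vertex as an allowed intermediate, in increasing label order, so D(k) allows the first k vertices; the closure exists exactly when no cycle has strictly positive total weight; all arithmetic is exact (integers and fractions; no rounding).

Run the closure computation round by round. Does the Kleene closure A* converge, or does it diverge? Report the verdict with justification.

D(0):
  [0, 3, -13]
  [-7, 0, 2]
  [-19, -∞, 0]
D(1):
  [0, 3, -13]
  [-7, 0, 2]
  [-19, -16, 0]
D(2):
  [0, 3, 5]
  [-7, 0, 2]
  [-19, -16, 0]
D(3):
  [0, 3, 5]
  [-7, 0, 2]
  [-19, -16, 0]
Key observation: every diagonal entry stays at the unit through all rounds, so no improving cycle exists.
Answer: CONVERGES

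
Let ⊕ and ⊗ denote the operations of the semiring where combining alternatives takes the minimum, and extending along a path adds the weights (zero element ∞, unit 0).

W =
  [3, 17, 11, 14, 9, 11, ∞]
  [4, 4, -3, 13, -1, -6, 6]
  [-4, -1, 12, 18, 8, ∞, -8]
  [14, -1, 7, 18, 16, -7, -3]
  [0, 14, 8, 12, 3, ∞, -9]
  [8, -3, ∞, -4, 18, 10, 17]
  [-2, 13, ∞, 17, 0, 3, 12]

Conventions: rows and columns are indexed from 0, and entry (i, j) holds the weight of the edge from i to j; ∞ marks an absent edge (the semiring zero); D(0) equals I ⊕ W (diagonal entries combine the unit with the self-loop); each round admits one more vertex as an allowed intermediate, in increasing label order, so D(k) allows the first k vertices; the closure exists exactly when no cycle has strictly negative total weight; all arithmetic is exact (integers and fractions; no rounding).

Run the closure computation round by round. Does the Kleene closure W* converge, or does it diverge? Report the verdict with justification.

D(0):
  [0, 17, 11, 14, 9, 11, ∞]
  [4, 0, -3, 13, -1, -6, 6]
  [-4, -1, 0, 18, 8, ∞, -8]
  [14, -1, 7, 0, 16, -7, -3]
  [0, 14, 8, 12, 0, ∞, -9]
  [8, -3, ∞, -4, 18, 0, 17]
  [-2, 13, ∞, 17, 0, 3, 0]
D(1):
  [0, 17, 11, 14, 9, 11, ∞]
  [4, 0, -3, 13, -1, -6, 6]
  [-4, -1, 0, 10, 5, 7, -8]
  [14, -1, 7, 0, 16, -7, -3]
  [0, 14, 8, 12, 0, 11, -9]
  [8, -3, 19, -4, 17, 0, 17]
  [-2, 13, 9, 12, 0, 3, 0]
Detection: at round 2, diagonal entry (2, 2) turns strictly negative.
Key observation: the cycle 2->1->2 has total weight (-1) + (-3), which is strictly negative.
Answer: DIVERGES — negative cycle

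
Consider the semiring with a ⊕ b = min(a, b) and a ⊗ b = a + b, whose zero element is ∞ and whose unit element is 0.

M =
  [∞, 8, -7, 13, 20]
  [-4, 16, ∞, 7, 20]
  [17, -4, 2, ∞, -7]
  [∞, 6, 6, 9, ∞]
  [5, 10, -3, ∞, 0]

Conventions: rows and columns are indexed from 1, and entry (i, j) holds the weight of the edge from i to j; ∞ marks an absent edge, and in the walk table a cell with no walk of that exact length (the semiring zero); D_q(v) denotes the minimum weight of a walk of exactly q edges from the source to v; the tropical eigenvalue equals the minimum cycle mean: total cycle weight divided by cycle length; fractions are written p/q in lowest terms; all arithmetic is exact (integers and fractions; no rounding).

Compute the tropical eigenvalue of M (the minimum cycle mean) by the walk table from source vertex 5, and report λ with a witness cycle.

q=0: [∞, ∞, ∞, ∞, 0]
q=1: [5, 10, -3, ∞, 0]
q=2: [5, -7, -3, 17, -10]
q=3: [-11, -7, -13, 0, -10]
q=4: [-11, -17, -18, 0, -20]
q=5: [-21, -22, -23, -10, -25]
Optimal cycle mean attained by: cycle 1->3->2->1, total (-7) + (-4) + (-4), length 3.
Answer: λ = -5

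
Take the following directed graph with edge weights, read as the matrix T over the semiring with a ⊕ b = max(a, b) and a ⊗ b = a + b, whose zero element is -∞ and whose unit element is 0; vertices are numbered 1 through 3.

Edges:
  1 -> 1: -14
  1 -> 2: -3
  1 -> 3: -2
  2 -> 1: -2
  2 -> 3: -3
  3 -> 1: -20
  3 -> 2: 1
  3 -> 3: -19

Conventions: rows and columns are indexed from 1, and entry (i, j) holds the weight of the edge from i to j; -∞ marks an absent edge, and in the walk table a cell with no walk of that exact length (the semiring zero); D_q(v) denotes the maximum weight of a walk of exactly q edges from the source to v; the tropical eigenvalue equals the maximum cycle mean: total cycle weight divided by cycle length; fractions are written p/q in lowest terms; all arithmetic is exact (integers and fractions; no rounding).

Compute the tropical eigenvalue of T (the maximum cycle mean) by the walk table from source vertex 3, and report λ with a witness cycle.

q=0: [-∞, -∞, 0]
q=1: [-20, 1, -19]
q=2: [-1, -18, -2]
q=3: [-15, -1, -3]
Optimal cycle mean attained by: cycle 1->3->2->1, total (-2) + 1 + (-2), length 3.
Answer: λ = -1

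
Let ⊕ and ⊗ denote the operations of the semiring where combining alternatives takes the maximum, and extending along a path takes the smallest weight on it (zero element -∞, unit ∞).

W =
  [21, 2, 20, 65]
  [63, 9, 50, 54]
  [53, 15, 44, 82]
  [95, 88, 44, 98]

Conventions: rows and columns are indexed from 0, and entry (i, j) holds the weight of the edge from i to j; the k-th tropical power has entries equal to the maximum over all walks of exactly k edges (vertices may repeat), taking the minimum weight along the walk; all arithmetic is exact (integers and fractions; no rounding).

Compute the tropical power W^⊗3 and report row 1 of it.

W^⊗2:
  [65, 65, 44, 65]
  [54, 54, 44, 63]
  [82, 82, 44, 82]
  [95, 88, 50, 98]
W^⊗3:
  [65, 65, 50, 65]
  [63, 63, 50, 63]
  [82, 82, 50, 82]
  [95, 88, 50, 98]
Answer: row 1 of W^⊗3 = [63, 63, 50, 63]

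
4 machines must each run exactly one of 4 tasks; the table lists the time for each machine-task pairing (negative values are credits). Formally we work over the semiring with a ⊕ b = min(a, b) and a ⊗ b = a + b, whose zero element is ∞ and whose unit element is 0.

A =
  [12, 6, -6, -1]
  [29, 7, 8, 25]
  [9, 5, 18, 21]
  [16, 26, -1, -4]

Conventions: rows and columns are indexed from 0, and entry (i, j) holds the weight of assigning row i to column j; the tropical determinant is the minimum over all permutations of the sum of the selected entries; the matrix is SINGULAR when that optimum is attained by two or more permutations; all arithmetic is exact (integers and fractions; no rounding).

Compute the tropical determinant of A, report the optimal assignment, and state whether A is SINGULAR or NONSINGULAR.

σ = (0, 1, 2, 3): 12 + 7 + 18 + (-4) = 33
σ = (0, 1, 3, 2): 12 + 7 + 21 + (-1) = 39
σ = (0, 2, 1, 3): 12 + 8 + 5 + (-4) = 21
σ = (0, 2, 3, 1): 12 + 8 + 21 + 26 = 67
σ = (0, 3, 1, 2): 12 + 25 + 5 + (-1) = 41
σ = (0, 3, 2, 1): 12 + 25 + 18 + 26 = 81
σ = (1, 0, 2, 3): 6 + 29 + 18 + (-4) = 49
σ = (1, 0, 3, 2): 6 + 29 + 21 + (-1) = 55
σ = (1, 2, 0, 3): 6 + 8 + 9 + (-4) = 19
σ = (1, 2, 3, 0): 6 + 8 + 21 + 16 = 51
σ = (1, 3, 0, 2): 6 + 25 + 9 + (-1) = 39
σ = (1, 3, 2, 0): 6 + 25 + 18 + 16 = 65
σ = (2, 0, 1, 3): (-6) + 29 + 5 + (-4) = 24
σ = (2, 0, 3, 1): (-6) + 29 + 21 + 26 = 70
σ = (2, 1, 0, 3): (-6) + 7 + 9 + (-4) = 6
σ = (2, 1, 3, 0): (-6) + 7 + 21 + 16 = 38
σ = (2, 3, 0, 1): (-6) + 25 + 9 + 26 = 54
σ = (2, 3, 1, 0): (-6) + 25 + 5 + 16 = 40
σ = (3, 0, 1, 2): (-1) + 29 + 5 + (-1) = 32
σ = (3, 0, 2, 1): (-1) + 29 + 18 + 26 = 72
σ = (3, 1, 0, 2): (-1) + 7 + 9 + (-1) = 14
σ = (3, 1, 2, 0): (-1) + 7 + 18 + 16 = 40
σ = (3, 2, 0, 1): (-1) + 8 + 9 + 26 = 42
σ = (3, 2, 1, 0): (-1) + 8 + 5 + 16 = 28
Optimal value attained by: σ = (2, 1, 0, 3).
Answer: det⊕(A) = 6; verdict: NONSINGULAR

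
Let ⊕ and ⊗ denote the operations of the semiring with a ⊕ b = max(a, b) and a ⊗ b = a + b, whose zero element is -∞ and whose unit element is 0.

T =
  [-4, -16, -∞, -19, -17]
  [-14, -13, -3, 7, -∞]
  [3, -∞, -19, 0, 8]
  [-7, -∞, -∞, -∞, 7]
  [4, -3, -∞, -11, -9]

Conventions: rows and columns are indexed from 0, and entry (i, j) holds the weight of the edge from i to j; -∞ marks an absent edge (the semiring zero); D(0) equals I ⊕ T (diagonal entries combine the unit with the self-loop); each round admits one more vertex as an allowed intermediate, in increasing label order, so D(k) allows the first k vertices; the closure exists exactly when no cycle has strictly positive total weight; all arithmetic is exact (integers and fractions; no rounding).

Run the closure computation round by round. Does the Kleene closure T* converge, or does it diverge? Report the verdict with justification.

D(0):
  [0, -16, -∞, -19, -17]
  [-14, 0, -3, 7, -∞]
  [3, -∞, 0, 0, 8]
  [-7, -∞, -∞, 0, 7]
  [4, -3, -∞, -11, 0]
D(1):
  [0, -16, -∞, -19, -17]
  [-14, 0, -3, 7, -31]
  [3, -13, 0, 0, 8]
  [-7, -23, -∞, 0, 7]
  [4, -3, -∞, -11, 0]
D(2):
  [0, -16, -19, -9, -17]
  [-14, 0, -3, 7, -31]
  [3, -13, 0, 0, 8]
  [-7, -23, -26, 0, 7]
  [4, -3, -6, 4, 0]
Detection: at round 3, diagonal entry (4, 4) turns strictly positive.
Key observation: the cycle 4->1->2->4 has total weight (-3) + (-3) + 8, which is strictly positive.
Answer: DIVERGES — positive cycle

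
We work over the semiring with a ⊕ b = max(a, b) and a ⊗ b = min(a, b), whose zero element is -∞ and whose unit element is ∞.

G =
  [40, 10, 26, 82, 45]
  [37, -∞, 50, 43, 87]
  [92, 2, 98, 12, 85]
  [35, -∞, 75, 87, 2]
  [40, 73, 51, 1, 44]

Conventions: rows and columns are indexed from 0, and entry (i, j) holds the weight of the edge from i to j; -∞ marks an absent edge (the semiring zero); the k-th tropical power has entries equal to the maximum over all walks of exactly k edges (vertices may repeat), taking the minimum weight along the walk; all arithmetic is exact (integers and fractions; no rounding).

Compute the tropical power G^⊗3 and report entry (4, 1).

G^⊗2:
  [40, 45, 75, 82, 44]
  [50, 73, 51, 43, 50]
  [92, 73, 98, 82, 85]
  [75, 10, 75, 87, 75]
  [51, 44, 51, 43, 73]
G^⊗3:
  [75, 44, 75, 82, 75]
  [51, 50, 51, 50, 73]
  [92, 73, 98, 82, 85]
  [75, 73, 75, 87, 75]
  [51, 73, 51, 51, 51]
Key observation: the optimum is the walk 4->1->4->1, with weight 73 min 87 min 73 = 73.
Optimal value attained by: walk 4->1->4->1.
Answer: (G^⊗3)[4][1] = 73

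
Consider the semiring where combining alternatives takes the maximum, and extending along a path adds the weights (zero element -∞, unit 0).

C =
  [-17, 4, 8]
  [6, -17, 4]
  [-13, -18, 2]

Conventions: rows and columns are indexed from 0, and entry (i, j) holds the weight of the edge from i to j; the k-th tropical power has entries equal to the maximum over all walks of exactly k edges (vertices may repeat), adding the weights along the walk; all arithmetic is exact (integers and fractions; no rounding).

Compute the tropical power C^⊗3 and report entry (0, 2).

C^⊗2:
  [10, -10, 10]
  [-9, 10, 14]
  [-11, -9, 4]
C^⊗3:
  [-3, 14, 18]
  [16, -4, 16]
  [-3, -7, 6]
Key observation: the optimum is the walk 0->1->0->2, with weight 4 + 6 + 8 = 18.
Optimal value attained by: walk 0->1->0->2.
Answer: (C^⊗3)[0][2] = 18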